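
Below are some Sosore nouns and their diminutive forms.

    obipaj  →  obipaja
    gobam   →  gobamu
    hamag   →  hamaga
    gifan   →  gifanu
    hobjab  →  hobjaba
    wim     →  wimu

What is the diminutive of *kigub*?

kiguba

The alternation tracks the final consonant of the stem — -u when the stem ends in a nasal (*gobam*, *gifan*, *wim*); -a when the stem ends in a non-nasal consonant (*obipaj*, *hamag*, *hobjab*).
The final consonant of *kigub* is /b/, which is non-nasal, so the suffix is -a, giving *kiguba*.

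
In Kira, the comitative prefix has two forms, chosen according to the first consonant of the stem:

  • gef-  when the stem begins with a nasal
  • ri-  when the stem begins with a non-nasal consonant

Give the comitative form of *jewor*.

The first consonant of *jewor* is /j/, which is non-nasal, so the prefix is ri-, giving *rijewor*.

rijewor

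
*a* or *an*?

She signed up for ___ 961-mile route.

a

The indefinite article is chosen by the initial *sound* of the following word, not its spelling.
The number *961* is spoken "nine hundred …", beginning with /naɪn/ — a consonant sound.
So the article is *a*: She signed up for a 961-mile route.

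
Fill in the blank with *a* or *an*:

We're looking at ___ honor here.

The indefinite article is chosen by the initial *sound* of the following word, not its spelling.
*honor* begins with the sound /ɒ/ (silent h) — a vowel sound.
So the article is *an*: We're looking at an honor here.

an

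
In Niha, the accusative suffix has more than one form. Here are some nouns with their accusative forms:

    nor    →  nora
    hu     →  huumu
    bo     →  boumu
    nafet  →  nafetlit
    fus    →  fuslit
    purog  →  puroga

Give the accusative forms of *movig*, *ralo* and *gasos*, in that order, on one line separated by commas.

moviga, raloumu, gasoslit

The alternation tracks the final sound of the stem — -lit when the stem ends in a voiceless consonant (*nafet*, *fus*); -a when the stem ends in a voiced consonant (*nor*, *purog*); -umu when the stem ends in a vowel (*hu*, *bo*).
*movig* — final sound /g/ (a voiced consonant) → -a → *moviga*.
Since the final sound of *ralo* is /o/ (a vowel), it takes -umu, giving *raloumu*.
The final sound of *gasos* is /s/, which is a voiceless consonant, so the suffix is -lit, giving *gasoslit*.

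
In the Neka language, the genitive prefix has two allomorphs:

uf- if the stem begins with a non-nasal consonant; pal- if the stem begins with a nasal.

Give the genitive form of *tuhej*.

The first consonant of *tuhej* is /t/, which is non-nasal, so the prefix is uf-, giving *uftuhej*.

uftuhej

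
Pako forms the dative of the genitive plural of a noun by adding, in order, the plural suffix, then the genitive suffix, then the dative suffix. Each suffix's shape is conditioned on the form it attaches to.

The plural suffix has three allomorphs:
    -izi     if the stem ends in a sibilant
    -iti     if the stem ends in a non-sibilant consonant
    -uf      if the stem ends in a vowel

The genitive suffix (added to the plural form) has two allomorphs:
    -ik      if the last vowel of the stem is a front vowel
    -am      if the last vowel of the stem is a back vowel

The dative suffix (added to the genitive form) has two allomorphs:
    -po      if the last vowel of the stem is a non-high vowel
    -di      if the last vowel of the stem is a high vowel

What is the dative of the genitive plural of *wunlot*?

wunlotitiikdi

*wunlot* — final sound /t/ (a non-sibilant consonant) → -iti → *wunlotiti*.
The plural form *wunlotiti* — last vowel /i/ (a front vowel) → -ik → *wunlotitiik*.
The genitive form *wunlotitiik*: last vowel = /i/, a high vowel → -di → *wunlotitiikdi*.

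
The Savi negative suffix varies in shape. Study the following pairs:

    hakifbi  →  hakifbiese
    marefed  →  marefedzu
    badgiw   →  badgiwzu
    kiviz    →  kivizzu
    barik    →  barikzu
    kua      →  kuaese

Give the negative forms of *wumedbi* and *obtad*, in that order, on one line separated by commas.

wumedbiese, obtadzu

Looking at the final sound of each stem: -zu when the stem ends in a consonant (*marefed*, *badgiw*, *kiviz*, *barik*); -ese when the stem ends in a vowel (*hakifbi*, *kua*).
The final sound of *wumedbi* is /i/, which is a vowel, so the suffix is -ese, giving *wumedbiese*.
*obtad* — final sound /d/ (a consonant) → -zu → *obtadzu*.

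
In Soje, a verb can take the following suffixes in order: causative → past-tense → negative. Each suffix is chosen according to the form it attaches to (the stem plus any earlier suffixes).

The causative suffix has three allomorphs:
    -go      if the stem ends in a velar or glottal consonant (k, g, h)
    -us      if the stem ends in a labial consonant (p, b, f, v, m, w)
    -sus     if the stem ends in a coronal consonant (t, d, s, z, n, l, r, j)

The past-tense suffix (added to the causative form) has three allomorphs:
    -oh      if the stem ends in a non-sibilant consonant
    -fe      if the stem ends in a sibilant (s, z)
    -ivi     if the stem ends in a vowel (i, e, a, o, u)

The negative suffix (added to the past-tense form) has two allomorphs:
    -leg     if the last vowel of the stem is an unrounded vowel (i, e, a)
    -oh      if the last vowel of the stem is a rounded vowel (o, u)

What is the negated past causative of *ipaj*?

ipajsusfeleg

Since the final consonant of *ipaj* is /j/ (coronal), it takes -sus, giving *ipajsus*.
The causative form *ipajsus*: final sound = /s/, a sibilant → -fe → *ipajsusfe*.
The past-tense form *ipajsusfe*: last vowel = /e/, an unrounded vowel → -leg → *ipajsusfeleg*.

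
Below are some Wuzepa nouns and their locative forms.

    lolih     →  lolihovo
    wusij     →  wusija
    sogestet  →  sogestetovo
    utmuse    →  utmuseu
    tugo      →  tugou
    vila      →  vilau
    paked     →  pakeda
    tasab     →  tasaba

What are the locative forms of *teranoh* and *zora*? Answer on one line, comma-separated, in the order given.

The alternation tracks the final sound of the stem — -ovo when the stem ends in a voiceless consonant (*lolih*, *sogestet*); -a when the stem ends in a voiced consonant (*wusij*, *paked*, *tasab*); -u when the stem ends in a vowel (*utmuse*, *tugo*, *vila*).
*teranoh*: final sound = /h/, a voiceless consonant → -ovo → *teranohovo*.
The final sound of *zora* is /a/, which is a vowel, so the suffix is -u, giving *zorau*.

teranohovo, zorau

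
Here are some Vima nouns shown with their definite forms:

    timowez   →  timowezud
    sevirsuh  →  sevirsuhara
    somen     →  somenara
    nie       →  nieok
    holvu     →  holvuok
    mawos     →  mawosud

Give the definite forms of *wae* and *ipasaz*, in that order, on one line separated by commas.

Looking at the final sound of each stem: -ud when the stem ends in a sibilant (*timowez*, *mawos*); -ara when the stem ends in a non-sibilant consonant (*sevirsuh*, *somen*); -ok when the stem ends in a vowel (*nie*, *holvu*).
*wae*: final sound = /e/, a vowel → -ok → *waeok*.
The final sound of *ipasaz* is /z/, which is a sibilant, so the suffix is -ud, giving *ipasazud*.

waeok, ipasazud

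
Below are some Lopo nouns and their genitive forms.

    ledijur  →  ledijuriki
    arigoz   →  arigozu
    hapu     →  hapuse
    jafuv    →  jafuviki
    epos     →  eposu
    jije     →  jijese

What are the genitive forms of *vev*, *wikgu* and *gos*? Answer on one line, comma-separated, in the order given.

The alternation tracks the final sound of the stem — -u when the stem ends in a sibilant (*arigoz*, *epos*); -iki when the stem ends in a non-sibilant consonant (*ledijur*, *jafuv*); -se when the stem ends in a vowel (*hapu*, *jije*).
*vev*: final sound = /v/, a non-sibilant consonant → -iki → *veviki*.
The final sound of *wikgu* is /u/, which is a vowel, so the suffix is -se, giving *wikguse*.
*gos* — final sound /s/ (a sibilant) → -u → *gosu*.

veviki, wikguse, gosu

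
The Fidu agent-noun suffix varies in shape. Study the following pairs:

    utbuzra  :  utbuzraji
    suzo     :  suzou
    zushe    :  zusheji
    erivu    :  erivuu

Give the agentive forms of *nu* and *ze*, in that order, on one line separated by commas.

The alternation tracks the last vowel of the stem — -u when the last vowel of the stem is a rounded vowel (*suzo*, *erivu*); -ji when the last vowel of the stem is an unrounded vowel (*utbuzra*, *zushe*).
Since the last vowel of *nu* is /u/ (a rounded vowel), it takes -u, giving *nuu*.
*ze*: last vowel = /e/, an unrounded vowel → -ji → *zeji*.

nuu, zeji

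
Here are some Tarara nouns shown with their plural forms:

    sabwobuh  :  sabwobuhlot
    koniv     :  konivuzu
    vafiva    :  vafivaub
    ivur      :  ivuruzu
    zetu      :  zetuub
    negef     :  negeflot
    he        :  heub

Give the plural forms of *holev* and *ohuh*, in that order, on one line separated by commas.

holevuzu, ohuhlot

The pattern is voicing of the final sound: -lot when the stem ends in a voiceless consonant (*sabwobuh*, *negef*); -uzu when the stem ends in a voiced consonant (*koniv*, *ivur*); -ub when the stem ends in a vowel (*vafiva*, *zetu*, *he*).
The final sound of *holev* is /v/, which is a voiced consonant, so the suffix is -uzu, giving *holevuzu*.
The final sound of *ohuh* is /h/, which is a voiceless consonant, so the suffix is -lot, giving *ohuhlot*.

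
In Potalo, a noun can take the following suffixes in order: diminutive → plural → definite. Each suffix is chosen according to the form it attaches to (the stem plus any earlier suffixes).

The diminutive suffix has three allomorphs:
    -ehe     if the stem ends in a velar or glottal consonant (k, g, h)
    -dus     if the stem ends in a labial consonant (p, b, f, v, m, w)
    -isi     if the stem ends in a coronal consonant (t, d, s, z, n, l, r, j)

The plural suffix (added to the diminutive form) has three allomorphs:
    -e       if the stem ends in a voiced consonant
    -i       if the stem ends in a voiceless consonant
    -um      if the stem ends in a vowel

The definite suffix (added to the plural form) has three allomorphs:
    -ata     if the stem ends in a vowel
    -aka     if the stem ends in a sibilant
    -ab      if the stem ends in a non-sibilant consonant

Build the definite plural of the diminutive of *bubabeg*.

The final consonant of *bubabeg* is /g/, which is velar/glottal, so the diminutive suffix is -ehe, giving *bubabegehe*.
The diminutive form *bubabegehe* — final sound /e/ (a vowel) → -um → *bubabegeheum*.
The plural form *bubabegeheum*: final sound = /m/, a non-sibilant consonant → -ab → *bubabegeheumab*.

bubabegeheumab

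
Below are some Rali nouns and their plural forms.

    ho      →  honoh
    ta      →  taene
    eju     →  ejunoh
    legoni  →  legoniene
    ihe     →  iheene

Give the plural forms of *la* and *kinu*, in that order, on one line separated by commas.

Looking at the last vowel of each stem: -noh when the last vowel of the stem is a rounded vowel (*ho*, *eju*); -ene when the last vowel of the stem is an unrounded vowel (*ta*, *legoni*, *ihe*).
Since the last vowel of *la* is /a/ (an unrounded vowel), it takes -ene, giving *laene*.
*kinu* — last vowel /u/ (a rounded vowel) → -noh → *kinunoh*.

laene, kinunoh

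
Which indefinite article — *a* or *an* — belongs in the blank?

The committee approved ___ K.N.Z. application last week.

The indefinite article is chosen by the initial *sound* of the following word, not its spelling.
The initialism *K.N.Z.* is read letter by letter; the first letter, K, is pronounced /keɪ/, which begins with a consonant sound.
So the article is *a*: The committee approved a K.N.Z. application last week.

a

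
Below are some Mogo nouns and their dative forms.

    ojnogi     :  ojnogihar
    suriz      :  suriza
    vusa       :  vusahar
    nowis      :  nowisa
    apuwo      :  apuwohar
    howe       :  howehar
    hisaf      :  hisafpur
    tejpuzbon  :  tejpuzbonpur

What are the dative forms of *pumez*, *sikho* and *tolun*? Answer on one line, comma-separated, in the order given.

The pattern is sibilance of the final sound: -a when the stem ends in a sibilant (*suriz*, *nowis*); -pur when the stem ends in a non-sibilant consonant (*hisaf*, *tejpuzbon*); -har when the stem ends in a vowel (*ojnogi*, *vusa*, *apuwo*, *howe*).
The final sound of *pumez* is /z/, which is a sibilant, so the suffix is -a, giving *pumeza*.
The final sound of *sikho* is /o/, which is a vowel, so the suffix is -har, giving *sikhohar*.
*tolun*: final sound = /n/, a non-sibilant consonant → -pur → *tolunpur*.

pumeza, sikhohar, tolunpur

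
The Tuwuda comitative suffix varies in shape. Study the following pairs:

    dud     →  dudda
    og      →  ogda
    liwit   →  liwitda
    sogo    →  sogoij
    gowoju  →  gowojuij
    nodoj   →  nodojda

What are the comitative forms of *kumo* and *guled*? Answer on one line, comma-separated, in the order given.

kumoij, guledda

The pattern is consonant vs. vowel: -da when the stem ends in a consonant (*dud*, *og*, *liwit*, *nodoj*); -ij when the stem ends in a vowel (*sogo*, *gowoju*).
The final sound of *kumo* is /o/, which is a vowel, so the suffix is -ij, giving *kumoij*.
The final sound of *guled* is /d/, which is a consonant, so the suffix is -da, giving *guledda*.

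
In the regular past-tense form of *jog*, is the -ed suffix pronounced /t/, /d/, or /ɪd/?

The stem *jog* ends in a voiced sound other than /d/.
The -ed suffix is realized as /ɪd/ after /t, d/; as /t/ after other voiceless consonants; and as /d/ after other voiced sounds.
So -ed on *jog* is pronounced /d/.

/d/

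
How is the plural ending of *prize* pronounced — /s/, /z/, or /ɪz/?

The stem *prize* ends in a sibilant (/s, z, ʃ, ʒ, tʃ, dʒ/).
The plural suffix surfaces as /ɪz/ after sibilants, /s/ after other voiceless consonants, and /z/ after other voiced sounds.
So the plural -s on *prize* is pronounced /ɪz/.

/ɪz/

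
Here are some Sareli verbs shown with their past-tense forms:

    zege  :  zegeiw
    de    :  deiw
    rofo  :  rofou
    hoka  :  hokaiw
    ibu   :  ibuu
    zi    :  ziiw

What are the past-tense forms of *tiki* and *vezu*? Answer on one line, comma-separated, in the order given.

The alternation tracks the last vowel of the stem — -u when the last vowel of the stem is a rounded vowel (*rofo*, *ibu*); -iw when the last vowel of the stem is an unrounded vowel (*zege*, *de*, *hoka*, *zi*).
*tiki* — last vowel /i/ (an unrounded vowel) → -iw → *tikiiw*.
The last vowel of *vezu* is /u/, which is a rounded vowel, so the suffix is -u, giving *vezuu*.

tikiiw, vezuu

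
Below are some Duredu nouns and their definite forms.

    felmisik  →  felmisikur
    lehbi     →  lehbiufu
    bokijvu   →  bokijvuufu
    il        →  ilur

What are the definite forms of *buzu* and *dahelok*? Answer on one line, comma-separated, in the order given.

buzuufu, dahelokur

Looking at the final sound of each stem: -ur when the stem ends in a consonant (*felmisik*, *il*); -ufu when the stem ends in a vowel (*lehbi*, *bokijvu*).
The final sound of *buzu* is /u/, which is a vowel, so the suffix is -ufu, giving *buzuufu*.
*dahelok*: final sound = /k/, a consonant → -ur → *dahelokur*.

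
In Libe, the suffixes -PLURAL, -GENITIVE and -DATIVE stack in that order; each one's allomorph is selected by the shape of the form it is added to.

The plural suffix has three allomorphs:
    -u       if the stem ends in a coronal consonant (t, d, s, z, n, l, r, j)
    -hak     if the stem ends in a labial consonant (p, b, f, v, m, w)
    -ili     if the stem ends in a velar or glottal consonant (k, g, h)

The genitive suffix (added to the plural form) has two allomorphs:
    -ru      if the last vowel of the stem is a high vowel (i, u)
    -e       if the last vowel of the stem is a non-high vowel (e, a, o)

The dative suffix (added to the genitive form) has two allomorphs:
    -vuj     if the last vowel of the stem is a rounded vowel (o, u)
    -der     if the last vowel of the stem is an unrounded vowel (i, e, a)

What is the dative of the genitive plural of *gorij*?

gorijuruvuj

*gorij* — final consonant /j/ (coronal) → -u → *goriju*.
The plural form *goriju* — last vowel /u/ (a high vowel) → -ru → *gorijuru*.
The genitive form *gorijuru*: last vowel = /u/, a rounded vowel → -vuj → *gorijuruvuj*.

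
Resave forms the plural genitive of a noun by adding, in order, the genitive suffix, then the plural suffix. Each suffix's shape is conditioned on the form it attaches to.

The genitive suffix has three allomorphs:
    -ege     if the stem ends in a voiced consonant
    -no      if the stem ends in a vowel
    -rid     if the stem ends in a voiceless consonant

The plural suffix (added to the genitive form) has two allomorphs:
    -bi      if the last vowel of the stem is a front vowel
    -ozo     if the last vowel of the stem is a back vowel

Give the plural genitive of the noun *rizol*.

The final sound of *rizol* is /l/, which is a voiced consonant, so the genitive suffix is -ege, giving *rizolege*.
The genitive form *rizolege* — last vowel /e/ (a front vowel) → -bi → *rizolegebi*.

rizolegebi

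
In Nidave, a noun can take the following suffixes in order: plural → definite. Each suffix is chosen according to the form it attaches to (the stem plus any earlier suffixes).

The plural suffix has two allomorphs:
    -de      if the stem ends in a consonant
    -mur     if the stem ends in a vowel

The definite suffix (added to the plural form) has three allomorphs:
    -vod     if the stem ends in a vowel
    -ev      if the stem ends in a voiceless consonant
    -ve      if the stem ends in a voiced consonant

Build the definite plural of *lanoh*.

lanohdevod

*lanoh* — final sound /h/ (a consonant) → -de → *lanohde*.
The final sound of the plural form *lanohde* is /e/, which is a vowel, so the definite suffix is -vod, giving *lanohdevod*.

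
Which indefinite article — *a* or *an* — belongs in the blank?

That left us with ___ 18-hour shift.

The indefinite article is chosen by the initial *sound* of the following word, not its spelling.
The number *18* is spoken "eighteen", beginning with /ˌeɪˈtiːn/ — a vowel sound.
So the article is *an*: That left us with an 18-hour shift.

an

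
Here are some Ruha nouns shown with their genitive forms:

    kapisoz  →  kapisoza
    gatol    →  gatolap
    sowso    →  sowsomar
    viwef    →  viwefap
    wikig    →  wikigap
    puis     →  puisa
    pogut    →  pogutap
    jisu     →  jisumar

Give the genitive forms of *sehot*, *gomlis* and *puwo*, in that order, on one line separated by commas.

sehotap, gomlisa, puwomar

The pattern is sibilance of the final sound: -a when the stem ends in a sibilant (*kapisoz*, *puis*); -ap when the stem ends in a non-sibilant consonant (*gatol*, *viwef*, *wikig*, *pogut*); -mar when the stem ends in a vowel (*sowso*, *jisu*).
*sehot*: final sound = /t/, a non-sibilant consonant → -ap → *sehotap*.
*gomlis*: final sound = /s/, a sibilant → -a → *gomlisa*.
*puwo*: final sound = /o/, a vowel → -mar → *puwomar*.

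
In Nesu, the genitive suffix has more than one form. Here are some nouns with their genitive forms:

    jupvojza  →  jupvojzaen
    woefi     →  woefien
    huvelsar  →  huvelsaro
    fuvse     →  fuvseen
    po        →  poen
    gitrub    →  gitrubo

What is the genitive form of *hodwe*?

The alternation tracks the final sound of the stem — -o when the stem ends in a consonant (*huvelsar*, *gitrub*); -en when the stem ends in a vowel (*jupvojza*, *woefi*, *fuvse*, *po*).
Since the final sound of *hodwe* is /e/ (a vowel), it takes -en, giving *hodween*.

hodween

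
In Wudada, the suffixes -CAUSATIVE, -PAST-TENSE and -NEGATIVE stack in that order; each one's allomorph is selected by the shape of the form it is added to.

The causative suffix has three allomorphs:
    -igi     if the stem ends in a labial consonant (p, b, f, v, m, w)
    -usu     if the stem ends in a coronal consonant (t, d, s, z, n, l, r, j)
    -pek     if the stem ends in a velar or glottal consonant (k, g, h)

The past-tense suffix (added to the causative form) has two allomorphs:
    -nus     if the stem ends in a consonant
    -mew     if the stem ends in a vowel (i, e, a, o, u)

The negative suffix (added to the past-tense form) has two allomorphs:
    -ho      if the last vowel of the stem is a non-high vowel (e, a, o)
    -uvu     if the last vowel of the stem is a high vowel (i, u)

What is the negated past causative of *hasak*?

*hasak*: final consonant = /k/, velar/glottal → -pek → *hasakpek*.
The causative form *hasakpek* — final sound /k/ (a consonant) → -nus → *hasakpeknus*.
Since the last vowel of the past-tense form *hasakpeknus* is /u/ (a high vowel), it takes -uvu, giving *hasakpeknusuvu*.

hasakpeknusuvu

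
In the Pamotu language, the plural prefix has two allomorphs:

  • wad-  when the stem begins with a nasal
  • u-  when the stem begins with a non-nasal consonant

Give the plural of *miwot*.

The first consonant of *miwot* is /m/, which is a nasal, so the prefix is wad-, giving *wadmiwot*.

wadmiwot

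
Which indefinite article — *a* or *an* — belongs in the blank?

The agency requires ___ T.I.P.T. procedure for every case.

The indefinite article is chosen by the initial *sound* of the following word, not its spelling.
The initialism *T.I.P.T.* is read letter by letter; the first letter, T, is pronounced /tiː/, which begins with a consonant sound.
So the article is *a*: The agency requires a T.I.P.T. procedure for every case.

a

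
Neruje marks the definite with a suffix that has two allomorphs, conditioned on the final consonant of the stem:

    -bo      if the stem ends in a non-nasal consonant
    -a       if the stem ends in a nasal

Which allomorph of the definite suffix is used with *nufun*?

Since the final consonant of *nufun* is /n/ (a nasal), it takes -a.

-a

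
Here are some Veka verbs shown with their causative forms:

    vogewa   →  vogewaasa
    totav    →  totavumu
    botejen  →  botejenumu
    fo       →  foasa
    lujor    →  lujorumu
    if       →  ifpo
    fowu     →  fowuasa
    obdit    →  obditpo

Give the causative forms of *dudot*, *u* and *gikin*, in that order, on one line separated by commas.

dudotpo, uasa, gikinumu

Looking at the final sound of each stem: -po when the stem ends in a voiceless consonant (*if*, *obdit*); -umu when the stem ends in a voiced consonant (*totav*, *botejen*, *lujor*); -asa when the stem ends in a vowel (*vogewa*, *fo*, *fowu*).
Since the final sound of *dudot* is /t/ (a voiceless consonant), it takes -po, giving *dudotpo*.
*u*: final sound = /u/, a vowel → -asa → *uasa*.
*gikin*: final sound = /n/, a voiced consonant → -umu → *gikinumu*.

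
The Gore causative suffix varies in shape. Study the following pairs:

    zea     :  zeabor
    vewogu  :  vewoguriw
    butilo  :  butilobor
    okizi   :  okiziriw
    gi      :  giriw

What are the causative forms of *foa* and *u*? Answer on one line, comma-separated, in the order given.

The alternation tracks the last vowel of the stem — -riw when the last vowel of the stem is a high vowel (*vewogu*, *okizi*, *gi*); -bor when the last vowel of the stem is a non-high vowel (*zea*, *butilo*).
Since the last vowel of *foa* is /a/ (a non-high vowel), it takes -bor, giving *foabor*.
The last vowel of *u* is /u/, which is a high vowel, so the suffix is -riw, giving *uriw*.

foabor, uriw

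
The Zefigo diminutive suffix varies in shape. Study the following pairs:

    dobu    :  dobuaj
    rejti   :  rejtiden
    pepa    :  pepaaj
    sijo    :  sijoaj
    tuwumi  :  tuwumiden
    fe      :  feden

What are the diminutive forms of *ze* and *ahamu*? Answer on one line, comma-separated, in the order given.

Looking at the last vowel of each stem: -den when the last vowel of the stem is a front vowel (*rejti*, *tuwumi*, *fe*); -aj when the last vowel of the stem is a back vowel (*dobu*, *pepa*, *sijo*).
*ze* — last vowel /e/ (a front vowel) → -den → *zeden*.
*ahamu* — last vowel /u/ (a back vowel) → -aj → *ahamuaj*.

zeden, ahamuaj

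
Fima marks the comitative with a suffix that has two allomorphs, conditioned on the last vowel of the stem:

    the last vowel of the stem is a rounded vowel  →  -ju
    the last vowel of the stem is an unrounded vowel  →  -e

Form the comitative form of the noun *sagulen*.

sagulene

*sagulen*: last vowel = /e/, an unrounded vowel → -e → *sagulene*.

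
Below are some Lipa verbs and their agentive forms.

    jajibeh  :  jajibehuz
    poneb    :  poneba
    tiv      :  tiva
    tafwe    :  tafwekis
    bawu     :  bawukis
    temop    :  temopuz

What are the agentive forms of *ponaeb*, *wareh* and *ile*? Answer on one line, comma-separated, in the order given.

The suffix is conditioned by the final sound: -uz when the stem ends in a voiceless consonant (*jajibeh*, *temop*); -a when the stem ends in a voiced consonant (*poneb*, *tiv*); -kis when the stem ends in a vowel (*tafwe*, *bawu*).
*ponaeb*: final sound = /b/, a voiced consonant → -a → *ponaeba*.
Since the final sound of *wareh* is /h/ (a voiceless consonant), it takes -uz, giving *warehuz*.
Since the final sound of *ile* is /e/ (a vowel), it takes -kis, giving *ilekis*.

ponaeba, warehuz, ilekis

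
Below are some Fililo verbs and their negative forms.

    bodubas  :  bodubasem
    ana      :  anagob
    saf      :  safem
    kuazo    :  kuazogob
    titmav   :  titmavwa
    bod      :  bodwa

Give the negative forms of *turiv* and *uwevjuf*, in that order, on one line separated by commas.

turivwa, uwevjufem

Looking at the final sound of each stem: -em when the stem ends in a voiceless consonant (*bodubas*, *saf*); -wa when the stem ends in a voiced consonant (*titmav*, *bod*); -gob when the stem ends in a vowel (*ana*, *kuazo*).
*turiv*: final sound = /v/, a voiced consonant → -wa → *turivwa*.
*uwevjuf*: final sound = /f/, a voiceless consonant → -em → *uwevjufem*.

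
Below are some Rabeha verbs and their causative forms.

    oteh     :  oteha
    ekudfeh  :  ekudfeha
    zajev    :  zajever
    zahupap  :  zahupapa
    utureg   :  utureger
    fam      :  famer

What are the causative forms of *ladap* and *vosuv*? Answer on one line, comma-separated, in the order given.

The suffix is conditioned by the final consonant: -a when the stem ends in a voiceless consonant (*oteh*, *ekudfeh*, *zahupap*); -er when the stem ends in a voiced consonant (*zajev*, *utureg*, *fam*).
The final consonant of *ladap* is /p/, which is voiceless, so the suffix is -a, giving *ladapa*.
*vosuv* — final consonant /v/ (voiced) → -er → *vosuver*.

ladapa, vosuver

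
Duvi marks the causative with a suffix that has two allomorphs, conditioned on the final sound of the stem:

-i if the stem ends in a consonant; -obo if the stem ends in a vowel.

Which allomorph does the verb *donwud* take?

-i

*donwud*: final sound = /d/, a consonant → -i.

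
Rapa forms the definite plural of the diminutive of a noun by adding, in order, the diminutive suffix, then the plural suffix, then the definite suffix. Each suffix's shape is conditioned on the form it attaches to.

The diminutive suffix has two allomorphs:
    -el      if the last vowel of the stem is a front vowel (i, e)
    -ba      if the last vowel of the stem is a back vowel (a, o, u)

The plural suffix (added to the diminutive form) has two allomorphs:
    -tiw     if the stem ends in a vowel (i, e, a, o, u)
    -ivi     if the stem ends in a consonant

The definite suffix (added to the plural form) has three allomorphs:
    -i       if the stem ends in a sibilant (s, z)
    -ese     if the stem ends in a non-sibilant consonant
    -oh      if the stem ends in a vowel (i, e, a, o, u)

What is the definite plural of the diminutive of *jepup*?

*jepup* — last vowel /u/ (a back vowel) → -ba → *jepupba*.
Since the final sound of the diminutive form *jepupba* is /a/ (a vowel), it takes -tiw, giving *jepupbatiw*.
The plural form *jepupbatiw* — final sound /w/ (a non-sibilant consonant) → -ese → *jepupbatiwese*.

jepupbatiwese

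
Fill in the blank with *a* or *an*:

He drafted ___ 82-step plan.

The indefinite article is chosen by the initial *sound* of the following word, not its spelling.
The number *82* is spoken "eighty-…", beginning with /ˈeɪti/ — a vowel sound.
So the article is *an*: He drafted an 82-step plan.

an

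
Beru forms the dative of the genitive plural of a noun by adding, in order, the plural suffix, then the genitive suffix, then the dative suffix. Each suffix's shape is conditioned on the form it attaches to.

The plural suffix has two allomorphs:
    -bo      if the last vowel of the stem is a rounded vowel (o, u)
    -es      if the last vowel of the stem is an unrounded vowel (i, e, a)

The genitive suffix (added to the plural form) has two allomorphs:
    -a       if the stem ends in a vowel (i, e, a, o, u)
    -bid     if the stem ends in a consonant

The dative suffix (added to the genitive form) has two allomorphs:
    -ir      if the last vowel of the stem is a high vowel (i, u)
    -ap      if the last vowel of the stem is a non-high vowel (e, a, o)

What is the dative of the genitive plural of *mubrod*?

mubrodboaap

Since the last vowel of *mubrod* is /o/ (a rounded vowel), it takes -bo, giving *mubrodbo*.
Since the final sound of the plural form *mubrodbo* is /o/ (a vowel), it takes -a, giving *mubrodboa*.
The genitive form *mubrodboa*: last vowel = /a/, a non-high vowel → -ap → *mubrodboaap*.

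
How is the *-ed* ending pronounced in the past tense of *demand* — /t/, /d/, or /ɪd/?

The stem *demand* ends in /t/ or /d/.
The -ed suffix is realized as /ɪd/ after /t, d/; as /t/ after other voiceless consonants; and as /d/ after other voiced sounds.
So -ed on *demand* is pronounced /ɪd/.

/ɪd/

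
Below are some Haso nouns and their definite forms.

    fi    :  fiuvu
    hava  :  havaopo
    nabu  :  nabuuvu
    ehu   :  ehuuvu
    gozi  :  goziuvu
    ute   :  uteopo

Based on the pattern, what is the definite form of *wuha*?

The alternation tracks the last vowel of the stem — -uvu when the last vowel of the stem is a high vowel (*fi*, *nabu*, *ehu*, *gozi*); -opo when the last vowel of the stem is a non-high vowel (*hava*, *ute*).
*wuha*: last vowel = /a/, a non-high vowel → -opo → *wuhaopo*.

wuhaopo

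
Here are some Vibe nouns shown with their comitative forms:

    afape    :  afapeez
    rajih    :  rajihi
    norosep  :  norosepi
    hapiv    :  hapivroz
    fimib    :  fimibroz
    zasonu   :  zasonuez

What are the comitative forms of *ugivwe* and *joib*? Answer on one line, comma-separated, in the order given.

The suffix is conditioned by the final sound: -i when the stem ends in a voiceless consonant (*rajih*, *norosep*); -roz when the stem ends in a voiced consonant (*hapiv*, *fimib*); -ez when the stem ends in a vowel (*afape*, *zasonu*).
*ugivwe*: final sound = /e/, a vowel → -ez → *ugivweez*.
*joib*: final sound = /b/, a voiced consonant → -roz → *joibroz*.

ugivweez, joibroz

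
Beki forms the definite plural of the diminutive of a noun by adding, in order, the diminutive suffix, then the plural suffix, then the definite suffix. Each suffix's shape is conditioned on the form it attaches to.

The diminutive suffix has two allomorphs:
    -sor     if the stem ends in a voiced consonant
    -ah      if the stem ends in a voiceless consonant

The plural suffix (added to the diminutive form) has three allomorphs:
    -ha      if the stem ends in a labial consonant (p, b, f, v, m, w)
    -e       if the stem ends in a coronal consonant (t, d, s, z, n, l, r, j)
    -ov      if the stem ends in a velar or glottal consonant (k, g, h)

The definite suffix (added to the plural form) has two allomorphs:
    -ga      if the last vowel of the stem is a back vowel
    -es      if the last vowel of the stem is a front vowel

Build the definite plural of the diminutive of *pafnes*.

*pafnes* — final consonant /s/ (voiceless) → -ah → *pafnesah*.
The final consonant of the diminutive form *pafnesah* is /h/, which is velar/glottal, so the plural suffix is -ov, giving *pafnesahov*.
The plural form *pafnesahov*: last vowel = /o/, a back vowel → -ga → *pafnesahovga*.

pafnesahovga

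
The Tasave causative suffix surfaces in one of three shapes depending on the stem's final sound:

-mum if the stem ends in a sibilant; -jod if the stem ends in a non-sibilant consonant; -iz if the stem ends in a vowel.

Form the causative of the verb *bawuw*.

bawuwjod

*bawuw*: final sound = /w/, a non-sibilant consonant → -jod → *bawuwjod*.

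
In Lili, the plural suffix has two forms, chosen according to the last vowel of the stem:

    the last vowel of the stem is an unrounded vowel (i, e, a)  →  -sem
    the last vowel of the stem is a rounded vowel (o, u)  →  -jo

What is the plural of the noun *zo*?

*zo* — last vowel /o/ (a rounded vowel) → -jo → *zojo*.

zojo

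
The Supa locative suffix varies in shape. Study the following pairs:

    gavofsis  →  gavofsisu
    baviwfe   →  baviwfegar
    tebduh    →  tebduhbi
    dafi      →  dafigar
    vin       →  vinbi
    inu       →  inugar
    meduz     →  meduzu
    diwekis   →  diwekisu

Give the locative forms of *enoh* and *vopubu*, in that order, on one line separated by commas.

Looking at the final sound of each stem: -u when the stem ends in a sibilant (*gavofsis*, *meduz*, *diwekis*); -bi when the stem ends in a non-sibilant consonant (*tebduh*, *vin*); -gar when the stem ends in a vowel (*baviwfe*, *dafi*, *inu*).
The final sound of *enoh* is /h/, which is a non-sibilant consonant, so the suffix is -bi, giving *enohbi*.
*vopubu*: final sound = /u/, a vowel → -gar → *vopubugar*.

enohbi, vopubugar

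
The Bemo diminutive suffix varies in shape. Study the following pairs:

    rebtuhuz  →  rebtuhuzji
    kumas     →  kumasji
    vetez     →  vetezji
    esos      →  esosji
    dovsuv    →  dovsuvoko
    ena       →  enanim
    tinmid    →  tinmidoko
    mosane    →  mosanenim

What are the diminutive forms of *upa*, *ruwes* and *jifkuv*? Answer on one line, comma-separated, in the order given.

upanim, ruwesji, jifkuvoko

Looking at the final sound of each stem: -ji when the stem ends in a sibilant (*rebtuhuz*, *kumas*, *vetez*, *esos*); -oko when the stem ends in a non-sibilant consonant (*dovsuv*, *tinmid*); -nim when the stem ends in a vowel (*ena*, *mosane*).
*upa* — final sound /a/ (a vowel) → -nim → *upanim*.
*ruwes* — final sound /s/ (a sibilant) → -ji → *ruwesji*.
*jifkuv*: final sound = /v/, a non-sibilant consonant → -oko → *jifkuvoko*.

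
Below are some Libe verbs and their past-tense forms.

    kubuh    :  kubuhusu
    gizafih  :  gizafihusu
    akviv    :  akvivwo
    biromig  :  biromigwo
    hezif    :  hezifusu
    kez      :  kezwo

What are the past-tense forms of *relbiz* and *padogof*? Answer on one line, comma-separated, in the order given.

Looking at the final consonant of each stem: -usu when the stem ends in a voiceless consonant (*kubuh*, *gizafih*, *hezif*); -wo when the stem ends in a voiced consonant (*akviv*, *biromig*, *kez*).
Since the final consonant of *relbiz* is /z/ (voiced), it takes -wo, giving *relbizwo*.
*padogof*: final consonant = /f/, voiceless → -usu → *padogofusu*.

relbizwo, padogofusu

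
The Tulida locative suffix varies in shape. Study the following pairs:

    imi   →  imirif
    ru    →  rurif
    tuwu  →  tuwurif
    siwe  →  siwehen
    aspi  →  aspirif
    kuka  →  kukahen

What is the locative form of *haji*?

The suffix is conditioned by the last vowel: -rif when the last vowel of the stem is a high vowel (*imi*, *ru*, *tuwu*, *aspi*); -hen when the last vowel of the stem is a non-high vowel (*siwe*, *kuka*).
The last vowel of *haji* is /i/, which is a high vowel, so the suffix is -rif, giving *hajirif*.

hajirif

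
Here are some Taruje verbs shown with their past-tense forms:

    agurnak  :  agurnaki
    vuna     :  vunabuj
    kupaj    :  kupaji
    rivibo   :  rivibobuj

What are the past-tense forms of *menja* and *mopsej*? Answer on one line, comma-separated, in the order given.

Looking at the final sound of each stem: -i when the stem ends in a consonant (*agurnak*, *kupaj*); -buj when the stem ends in a vowel (*vuna*, *rivibo*).
*menja* — final sound /a/ (a vowel) → -buj → *menjabuj*.
The final sound of *mopsej* is /j/, which is a consonant, so the suffix is -i, giving *mopseji*.

menjabuj, mopseji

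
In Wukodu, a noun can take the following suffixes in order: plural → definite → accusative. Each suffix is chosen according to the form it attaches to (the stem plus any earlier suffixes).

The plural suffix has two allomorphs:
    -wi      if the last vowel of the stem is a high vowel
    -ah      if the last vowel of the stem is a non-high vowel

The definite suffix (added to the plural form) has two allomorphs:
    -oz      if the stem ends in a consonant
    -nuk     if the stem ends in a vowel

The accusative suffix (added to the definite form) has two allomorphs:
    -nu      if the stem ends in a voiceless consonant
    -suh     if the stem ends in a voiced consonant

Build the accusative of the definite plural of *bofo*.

*bofo*: last vowel = /o/, a non-high vowel → -ah → *bofoah*.
The plural form *bofoah*: final sound = /h/, a consonant → -oz → *bofoahoz*.
The definite form *bofoahoz*: final consonant = /z/, voiced → -suh → *bofoahozsuh*.

bofoahozsuh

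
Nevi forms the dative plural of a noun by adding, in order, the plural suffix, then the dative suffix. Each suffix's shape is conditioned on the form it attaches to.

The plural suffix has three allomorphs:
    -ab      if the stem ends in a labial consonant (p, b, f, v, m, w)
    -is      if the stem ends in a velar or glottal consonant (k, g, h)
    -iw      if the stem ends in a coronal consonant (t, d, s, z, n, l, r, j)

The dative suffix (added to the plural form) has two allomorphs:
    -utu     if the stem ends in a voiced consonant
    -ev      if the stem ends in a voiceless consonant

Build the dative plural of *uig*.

*uig* — final consonant /g/ (velar/glottal) → -is → *uigis*.
The final consonant of the plural form *uigis* is /s/, which is voiceless, so the dative suffix is -ev, giving *uigisev*.

uigisev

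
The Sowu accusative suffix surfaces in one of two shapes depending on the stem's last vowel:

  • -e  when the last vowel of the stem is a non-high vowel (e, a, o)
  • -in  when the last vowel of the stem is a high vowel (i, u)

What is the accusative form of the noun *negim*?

*negim* — last vowel /i/ (a high vowel) → -in → *negimin*.

negimin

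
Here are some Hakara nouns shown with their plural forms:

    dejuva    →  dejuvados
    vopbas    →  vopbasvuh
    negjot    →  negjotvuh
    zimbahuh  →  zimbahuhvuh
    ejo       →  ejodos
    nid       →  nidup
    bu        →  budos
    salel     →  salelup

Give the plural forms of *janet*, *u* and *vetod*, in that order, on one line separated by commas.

janetvuh, udos, vetodup

The suffix is conditioned by the final sound: -vuh when the stem ends in a voiceless consonant (*vopbas*, *negjot*, *zimbahuh*); -up when the stem ends in a voiced consonant (*nid*, *salel*); -dos when the stem ends in a vowel (*dejuva*, *ejo*, *bu*).
The final sound of *janet* is /t/, which is a voiceless consonant, so the suffix is -vuh, giving *janetvuh*.
*u* — final sound /u/ (a vowel) → -dos → *udos*.
Since the final sound of *vetod* is /d/ (a voiced consonant), it takes -up, giving *vetodup*.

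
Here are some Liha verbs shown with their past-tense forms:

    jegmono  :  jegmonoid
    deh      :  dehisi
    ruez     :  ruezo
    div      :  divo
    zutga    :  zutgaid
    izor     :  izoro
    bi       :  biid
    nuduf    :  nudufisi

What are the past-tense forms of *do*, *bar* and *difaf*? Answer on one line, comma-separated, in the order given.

The suffix is conditioned by the final sound: -isi when the stem ends in a voiceless consonant (*deh*, *nuduf*); -o when the stem ends in a voiced consonant (*ruez*, *div*, *izor*); -id when the stem ends in a vowel (*jegmono*, *zutga*, *bi*).
The final sound of *do* is /o/, which is a vowel, so the suffix is -id, giving *doid*.
Since the final sound of *bar* is /r/ (a voiced consonant), it takes -o, giving *baro*.
Since the final sound of *difaf* is /f/ (a voiceless consonant), it takes -isi, giving *difafisi*.

doid, baro, difafisi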